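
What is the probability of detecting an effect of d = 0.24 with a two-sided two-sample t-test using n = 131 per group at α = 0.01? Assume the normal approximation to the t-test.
Power ≈ 0.26

Power calculation (two-sample t-test, normal approximation):
z_β = d · √(n/2) - z_{α/2}
z_β = 0.24 · √(131/2) - 2.576
z_β = 0.24 · 8.093 - 2.576
z_β = -0.633

Power = Φ(z_β) = Φ(-0.633) ≈ 0.263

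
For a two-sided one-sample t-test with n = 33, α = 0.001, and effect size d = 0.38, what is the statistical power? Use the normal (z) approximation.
Power ≈ 0.13

Power calculation (one-sample t-test, normal approximation):
z_β = d · √n - z_{α/2}
z_β = 0.38 · √33 - 3.291
z_β = 0.38 · 5.745 - 3.291
z_β = -1.108

Power = Φ(z_β) = Φ(-1.108) ≈ 0.134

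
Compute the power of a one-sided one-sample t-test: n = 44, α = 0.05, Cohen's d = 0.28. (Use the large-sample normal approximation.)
Power ≈ 0.58

Power calculation (one-sample t-test, normal approximation):
z_β = d · √n - z_α
z_β = 0.28 · √44 - 1.645
z_β = 0.28 · 6.633 - 1.645
z_β = 0.212

Power = Φ(z_β) = Φ(0.212) ≈ 0.584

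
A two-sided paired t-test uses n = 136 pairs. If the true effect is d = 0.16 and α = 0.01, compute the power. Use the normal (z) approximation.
Power ≈ 0.24

Power calculation (paired t-test, normal approximation):
z_β = d · √n - z_{α/2}
z_β = 0.16 · √136 - 2.576
z_β = 0.16 · 11.662 - 2.576
z_β = -0.710

Power = Φ(z_β) = Φ(-0.710) ≈ 0.239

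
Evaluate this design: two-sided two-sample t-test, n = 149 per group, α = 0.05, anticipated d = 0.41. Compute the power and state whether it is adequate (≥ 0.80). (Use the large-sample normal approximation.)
Power ≈ 0.94; the study is adequately powered (power ≥ 0.80)

Power calculation (two-sample t-test, normal approximation):
z_β = d · √(n/2) - z_{α/2}
z_β = 0.41 · √(149/2) - 1.960
z_β = 0.41 · 8.631 - 1.960
z_β = 1.579

Power = Φ(z_β) = Φ(1.579) ≈ 0.943

Effect size d = 0.41 is small by Cohen's convention (0.2/0.5/0.8).

Threshold: power ≥ 0.80 is conventionally adequate.
Power ≈ 0.94 → the study is adequately powered (power ≥ 0.80).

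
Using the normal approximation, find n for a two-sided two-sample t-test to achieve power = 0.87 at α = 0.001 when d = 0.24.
n = 678 per group

Sample size formula (two-sample t-test, normal approximation):
n = 2 · ((z_{α/2} + z_β) / d)²

z_{α/2} = 3.291 (for α = 0.001, two-sided)
z_β = 1.126 (for power = 0.87)
d = 0.24

n = 2 · ((3.291 + 1.126) / 0.24)²
n = 2 · (18.404)²
n ≈ 677.41
Round up to the next whole number: n = 678 per group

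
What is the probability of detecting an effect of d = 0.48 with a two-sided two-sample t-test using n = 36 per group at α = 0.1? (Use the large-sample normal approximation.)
Power ≈ 0.65

Power calculation (two-sample t-test, normal approximation):
z_β = d · √(n/2) - z_{α/2}
z_β = 0.48 · √(36/2) - 1.645
z_β = 0.48 · 4.243 - 1.645
z_β = 0.392

Power = Φ(z_β) = Φ(0.392) ≈ 0.652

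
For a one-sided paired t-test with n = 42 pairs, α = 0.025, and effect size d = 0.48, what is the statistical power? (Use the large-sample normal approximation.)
Power ≈ 0.88

Power calculation (paired t-test, normal approximation):
z_β = d · √n - z_α
z_β = 0.48 · √42 - 1.960
z_β = 0.48 · 6.481 - 1.960
z_β = 1.151

Power = Φ(z_β) = Φ(1.151) ≈ 0.875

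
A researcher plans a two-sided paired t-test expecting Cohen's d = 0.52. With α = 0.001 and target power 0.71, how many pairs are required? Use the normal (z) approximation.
n = 55 pairs

Sample size formula (paired t-test, normal approximation):
n = ((z_{α/2} + z_β) / d)²

z_{α/2} = 3.291 (for α = 0.001, two-sided)
z_β = 0.553 (for power = 0.71)
d = 0.52

n = ((3.291 + 0.553) / 0.52)²
n = (7.392)²
n ≈ 54.64
Round up to the next whole number: n = 55 pairs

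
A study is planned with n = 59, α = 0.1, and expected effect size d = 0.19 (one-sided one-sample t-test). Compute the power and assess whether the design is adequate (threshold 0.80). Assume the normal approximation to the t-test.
Power ≈ 0.57; the study is underpowered (power < 0.80)

Power calculation (one-sample t-test, normal approximation):
z_β = d · √n - z_α
z_β = 0.19 · √59 - 1.282
z_β = 0.19 · 7.681 - 1.282
z_β = 0.178

Power = Φ(z_β) = Φ(0.178) ≈ 0.571

Effect size d = 0.19 is very small by Cohen's convention (0.2/0.5/0.8).

Threshold: power ≥ 0.80 is conventionally adequate.
Power ≈ 0.57 → the study is underpowered (power < 0.80).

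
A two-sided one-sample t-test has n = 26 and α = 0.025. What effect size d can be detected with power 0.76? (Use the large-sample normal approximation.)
d ≈ 0.58

Minimum detectable effect (one-sample t-test, normal approximation):
d = (z_{α/2} + z_β) / √n
d = (2.241 + 0.706) / √26
d = 2.948 / 5.099
d ≈ 0.58

By Cohen's convention (0.2 small / 0.5 medium / 0.8 large): medium effect.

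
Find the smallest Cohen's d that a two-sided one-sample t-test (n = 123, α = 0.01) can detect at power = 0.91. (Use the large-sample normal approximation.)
d ≈ 0.35

Minimum detectable effect (one-sample t-test, normal approximation):
d = (z_{α/2} + z_β) / √n
d = (2.576 + 1.341) / √123
d = 3.917 / 11.091
d ≈ 0.35

By Cohen's convention (0.2 small / 0.5 medium / 0.8 large): small effect.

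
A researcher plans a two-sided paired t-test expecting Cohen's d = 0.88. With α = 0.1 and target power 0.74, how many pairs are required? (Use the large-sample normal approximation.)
n = 7 pairs

Sample size formula (paired t-test, normal approximation):
n = ((z_{α/2} + z_β) / d)²

z_{α/2} = 1.645 (for α = 0.1, two-sided)
z_β = 0.643 (for power = 0.74)
d = 0.88

n = ((1.645 + 0.643) / 0.88)²
n = (2.600)²
n ≈ 6.76
Round up to the next whole number: n = 7 pairs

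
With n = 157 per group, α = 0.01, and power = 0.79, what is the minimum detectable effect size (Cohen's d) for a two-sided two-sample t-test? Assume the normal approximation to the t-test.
d ≈ 0.38

Minimum detectable effect (two-sample t-test, normal approximation):
d = (z_{α/2} + z_β) / √(n/2)
d = (2.576 + 0.806) / √(157/2)
d = 3.382 / 8.860
d ≈ 0.38

By Cohen's convention (0.2 small / 0.5 medium / 0.8 large): small effect.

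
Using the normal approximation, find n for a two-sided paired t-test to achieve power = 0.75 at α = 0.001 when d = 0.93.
n = 19 pairs

Sample size formula (paired t-test, normal approximation):
n = ((z_{α/2} + z_β) / d)²

z_{α/2} = 3.291 (for α = 0.001, two-sided)
z_β = 0.674 (for power = 0.75)
d = 0.93

n = ((3.291 + 0.674) / 0.93)²
n = (4.263)²
n ≈ 18.17
Round up to the next whole number: n = 19 pairs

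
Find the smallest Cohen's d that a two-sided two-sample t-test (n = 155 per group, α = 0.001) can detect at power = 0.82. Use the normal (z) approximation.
d ≈ 0.48

Minimum detectable effect (two-sample t-test, normal approximation):
d = (z_{α/2} + z_β) / √(n/2)
d = (3.291 + 0.915) / √(155/2)
d = 4.206 / 8.803
d ≈ 0.48

By Cohen's convention (0.2 small / 0.5 medium / 0.8 large): small effect.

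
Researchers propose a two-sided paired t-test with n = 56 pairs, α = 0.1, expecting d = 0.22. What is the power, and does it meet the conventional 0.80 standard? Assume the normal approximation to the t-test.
Power ≈ 0.50; the study is underpowered (power < 0.80)

Power calculation (paired t-test, normal approximation):
z_β = d · √n - z_{α/2}
z_β = 0.22 · √56 - 1.645
z_β = 0.22 · 7.483 - 1.645
z_β = 0.001

Power = Φ(z_β) = Φ(0.001) ≈ 0.501

Effect size d = 0.22 is small by Cohen's convention (0.2/0.5/0.8).

Threshold: power ≥ 0.80 is conventionally adequate.
Power ≈ 0.50 → the study is underpowered (power < 0.80).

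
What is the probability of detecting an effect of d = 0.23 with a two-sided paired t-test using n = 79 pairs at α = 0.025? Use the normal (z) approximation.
Power ≈ 0.42

Power calculation (paired t-test, normal approximation):
z_β = d · √n - z_{α/2}
z_β = 0.23 · √79 - 2.241
z_β = 0.23 · 8.888 - 2.241
z_β = -0.197

Power = Φ(z_β) = Φ(-0.197) ≈ 0.422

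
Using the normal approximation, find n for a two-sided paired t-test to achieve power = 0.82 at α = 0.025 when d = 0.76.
n = 18 pairs

Sample size formula (paired t-test, normal approximation):
n = ((z_{α/2} + z_β) / d)²

z_{α/2} = 2.241 (for α = 0.025, two-sided)
z_β = 0.915 (for power = 0.82)
d = 0.76

n = ((2.241 + 0.915) / 0.76)²
n = (4.153)²
n ≈ 17.25
Round up to the next whole number: n = 18 pairs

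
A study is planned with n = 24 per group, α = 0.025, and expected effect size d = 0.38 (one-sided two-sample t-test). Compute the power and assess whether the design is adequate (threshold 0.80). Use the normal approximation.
Power ≈ 0.26; the study is underpowered (power < 0.80)

Power calculation (two-sample t-test, normal approximation):
z_β = d · √(n/2) - z_α
z_β = 0.38 · √(24/2) - 1.960
z_β = 0.38 · 3.464 - 1.960
z_β = -0.644

Power = Φ(z_β) = Φ(-0.644) ≈ 0.260

Effect size d = 0.38 is small by Cohen's convention (0.2/0.5/0.8).

Threshold: power ≥ 0.80 is conventionally adequate.
Power ≈ 0.26 → the study is underpowered (power < 0.80).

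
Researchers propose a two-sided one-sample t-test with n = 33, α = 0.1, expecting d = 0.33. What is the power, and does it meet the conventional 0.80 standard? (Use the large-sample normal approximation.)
Power ≈ 0.60; the study is underpowered (power < 0.80)

Power calculation (one-sample t-test, normal approximation):
z_β = d · √n - z_{α/2}
z_β = 0.33 · √33 - 1.645
z_β = 0.33 · 5.745 - 1.645
z_β = 0.251

Power = Φ(z_β) = Φ(0.251) ≈ 0.599

Effect size d = 0.33 is small by Cohen's convention (0.2/0.5/0.8).

Threshold: power ≥ 0.80 is conventionally adequate.
Power ≈ 0.60 → the study is underpowered (power < 0.80).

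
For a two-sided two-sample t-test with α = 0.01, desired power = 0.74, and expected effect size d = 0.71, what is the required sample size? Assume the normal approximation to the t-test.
n = 42 per group

Sample size formula (two-sample t-test, normal approximation):
n = 2 · ((z_{α/2} + z_β) / d)²

z_{α/2} = 2.576 (for α = 0.01, two-sided)
z_β = 0.643 (for power = 0.74)
d = 0.71

n = 2 · ((2.576 + 0.643) / 0.71)²
n = 2 · (4.534)²
n ≈ 41.11
Round up to the next whole number: n = 42 per group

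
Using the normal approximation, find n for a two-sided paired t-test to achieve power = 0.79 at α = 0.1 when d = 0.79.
n = 10 pairs

Sample size formula (paired t-test, normal approximation):
n = ((z_{α/2} + z_β) / d)²

z_{α/2} = 1.645 (for α = 0.1, two-sided)
z_β = 0.806 (for power = 0.79)
d = 0.79

n = ((1.645 + 0.806) / 0.79)²
n = (3.103)²
n ≈ 9.63
Round up to the next whole number: n = 10 pairs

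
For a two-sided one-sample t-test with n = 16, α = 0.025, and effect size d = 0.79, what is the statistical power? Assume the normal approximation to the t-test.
Power ≈ 0.82

Power calculation (one-sample t-test, normal approximation):
z_β = d · √n - z_{α/2}
z_β = 0.79 · √16 - 2.241
z_β = 0.79 · 4.000 - 2.241
z_β = 0.919

Power = Φ(z_β) = Φ(0.919) ≈ 0.821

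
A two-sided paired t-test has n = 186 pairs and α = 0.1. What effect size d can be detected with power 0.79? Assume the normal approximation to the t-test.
d ≈ 0.18

Minimum detectable effect (paired t-test, normal approximation):
d = (z_{α/2} + z_β) / √n
d = (1.645 + 0.806) / √186
d = 2.451 / 13.638
d ≈ 0.18

By Cohen's convention (0.2 small / 0.5 medium / 0.8 large): very small effect.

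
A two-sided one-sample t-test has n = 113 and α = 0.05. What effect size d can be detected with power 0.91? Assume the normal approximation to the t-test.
d ≈ 0.31

Minimum detectable effect (one-sample t-test, normal approximation):
d = (z_{α/2} + z_β) / √n
d = (1.960 + 1.341) / √113
d = 3.301 / 10.630
d ≈ 0.31

By Cohen's convention (0.2 small / 0.5 medium / 0.8 large): small effect.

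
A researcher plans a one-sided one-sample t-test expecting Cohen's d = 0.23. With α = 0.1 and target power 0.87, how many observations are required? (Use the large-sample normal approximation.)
n = 110

Sample size formula (one-sample t-test, normal approximation):
n = ((z_α + z_β) / d)²

z_α = 1.282 (for α = 0.1, one-sided)
z_β = 1.126 (for power = 0.87)
d = 0.23

n = ((1.282 + 1.126) / 0.23)²
n = (10.470)²
n ≈ 109.62
Round up to the next whole number: n = 110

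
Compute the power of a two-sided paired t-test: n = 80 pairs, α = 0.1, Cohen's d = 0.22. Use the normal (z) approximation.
Power ≈ 0.63

Power calculation (paired t-test, normal approximation):
z_β = d · √n - z_{α/2}
z_β = 0.22 · √80 - 1.645
z_β = 0.22 · 8.944 - 1.645
z_β = 0.323

Power = Φ(z_β) = Φ(0.323) ≈ 0.627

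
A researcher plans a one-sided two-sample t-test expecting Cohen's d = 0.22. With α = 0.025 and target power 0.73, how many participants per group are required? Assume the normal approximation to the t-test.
n = 274 per group

Sample size formula (two-sample t-test, normal approximation):
n = 2 · ((z_α + z_β) / d)²

z_α = 1.960 (for α = 0.025, one-sided)
z_β = 0.613 (for power = 0.73)
d = 0.22

n = 2 · ((1.960 + 0.613) / 0.22)²
n = 2 · (11.695)²
n ≈ 273.55
Round up to the next whole number: n = 274 per group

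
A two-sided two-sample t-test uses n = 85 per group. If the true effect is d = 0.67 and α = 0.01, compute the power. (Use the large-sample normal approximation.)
Power ≈ 0.96

Power calculation (two-sample t-test, normal approximation):
z_β = d · √(n/2) - z_{α/2}
z_β = 0.67 · √(85/2) - 2.576
z_β = 0.67 · 6.519 - 2.576
z_β = 1.792

Power = Φ(z_β) = Φ(1.792) ≈ 0.963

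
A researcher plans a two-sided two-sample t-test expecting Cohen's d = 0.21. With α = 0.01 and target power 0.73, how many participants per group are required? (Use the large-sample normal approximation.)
n = 462 per group

Sample size formula (two-sample t-test, normal approximation):
n = 2 · ((z_{α/2} + z_β) / d)²

z_{α/2} = 2.576 (for α = 0.01, two-sided)
z_β = 0.613 (for power = 0.73)
d = 0.21

n = 2 · ((2.576 + 0.613) / 0.21)²
n = 2 · (15.186)²
n ≈ 461.23
Round up to the next whole number: n = 462 per group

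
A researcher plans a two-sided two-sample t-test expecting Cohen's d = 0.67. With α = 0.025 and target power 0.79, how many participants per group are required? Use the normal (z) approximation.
n = 42 per group

Sample size formula (two-sample t-test, normal approximation):
n = 2 · ((z_{α/2} + z_β) / d)²

z_{α/2} = 2.241 (for α = 0.025, two-sided)
z_β = 0.806 (for power = 0.79)
d = 0.67

n = 2 · ((2.241 + 0.806) / 0.67)²
n = 2 · (4.548)²
n ≈ 41.37
Round up to the next whole number: n = 42 per group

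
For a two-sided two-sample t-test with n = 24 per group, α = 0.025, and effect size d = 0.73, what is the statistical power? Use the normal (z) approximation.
Power ≈ 0.61

Power calculation (two-sample t-test, normal approximation):
z_β = d · √(n/2) - z_{α/2}
z_β = 0.73 · √(24/2) - 2.241
z_β = 0.73 · 3.464 - 2.241
z_β = 0.287

Power = Φ(z_β) = Φ(0.287) ≈ 0.613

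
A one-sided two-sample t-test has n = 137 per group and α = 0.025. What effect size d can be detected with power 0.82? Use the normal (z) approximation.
d ≈ 0.35

Minimum detectable effect (two-sample t-test, normal approximation):
d = (z_α + z_β) / √(n/2)
d = (1.960 + 0.915) / √(137/2)
d = 2.875 / 8.276
d ≈ 0.35

By Cohen's convention (0.2 small / 0.5 medium / 0.8 large): small effect.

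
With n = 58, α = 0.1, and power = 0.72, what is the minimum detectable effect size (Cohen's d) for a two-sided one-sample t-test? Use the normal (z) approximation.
d ≈ 0.29

Minimum detectable effect (one-sample t-test, normal approximation):
d = (z_{α/2} + z_β) / √n
d = (1.645 + 0.583) / √58
d = 2.228 / 7.616
d ≈ 0.29

By Cohen's convention (0.2 small / 0.5 medium / 0.8 large): small effect.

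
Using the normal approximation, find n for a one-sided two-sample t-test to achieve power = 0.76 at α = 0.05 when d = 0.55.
n = 37 per group

Sample size formula (two-sample t-test, normal approximation):
n = 2 · ((z_α + z_β) / d)²

z_α = 1.645 (for α = 0.05, one-sided)
z_β = 0.706 (for power = 0.76)
d = 0.55

n = 2 · ((1.645 + 0.706) / 0.55)²
n = 2 · (4.275)²
n ≈ 36.55
Round up to the next whole number: n = 37 per group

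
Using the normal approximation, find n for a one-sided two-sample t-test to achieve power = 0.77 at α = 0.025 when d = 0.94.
n = 17 per group

Sample size formula (two-sample t-test, normal approximation):
n = 2 · ((z_α + z_β) / d)²

z_α = 1.960 (for α = 0.025, one-sided)
z_β = 0.739 (for power = 0.77)
d = 0.94

n = 2 · ((1.960 + 0.739) / 0.94)²
n = 2 · (2.871)²
n ≈ 16.49
Round up to the next whole number: n = 17 per group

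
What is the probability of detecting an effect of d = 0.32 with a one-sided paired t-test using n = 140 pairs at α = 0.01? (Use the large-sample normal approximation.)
Power ≈ 0.93

Power calculation (paired t-test, normal approximation):
z_β = d · √n - z_α
z_β = 0.32 · √140 - 2.326
z_β = 0.32 · 11.832 - 2.326
z_β = 1.460

Power = Φ(z_β) = Φ(1.460) ≈ 0.928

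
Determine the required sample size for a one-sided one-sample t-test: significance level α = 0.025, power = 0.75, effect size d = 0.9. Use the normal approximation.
n = 9

Sample size formula (one-sample t-test, normal approximation):
n = ((z_α + z_β) / d)²

z_α = 1.960 (for α = 0.025, one-sided)
z_β = 0.674 (for power = 0.75)
d = 0.9

n = ((1.960 + 0.674) / 0.9)²
n = (2.927)²
n ≈ 8.57
Round up to the next whole number: n = 9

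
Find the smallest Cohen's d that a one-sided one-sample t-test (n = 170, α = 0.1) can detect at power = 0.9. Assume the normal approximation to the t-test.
d ≈ 0.20

Minimum detectable effect (one-sample t-test, normal approximation):
d = (z_α + z_β) / √n
d = (1.282 + 1.282) / √170
d = 2.563 / 13.038
d ≈ 0.20

By Cohen's convention (0.2 small / 0.5 medium / 0.8 large): small effect.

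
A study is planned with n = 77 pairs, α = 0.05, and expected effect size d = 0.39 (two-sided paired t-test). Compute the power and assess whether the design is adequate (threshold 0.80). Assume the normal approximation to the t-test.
Power ≈ 0.93; the study is adequately powered (power ≥ 0.80)

Power calculation (paired t-test, normal approximation):
z_β = d · √n - z_{α/2}
z_β = 0.39 · √77 - 1.960
z_β = 0.39 · 8.775 - 1.960
z_β = 1.462

Power = Φ(z_β) = Φ(1.462) ≈ 0.928

Effect size d = 0.39 is small by Cohen's convention (0.2/0.5/0.8).

Threshold: power ≥ 0.80 is conventionally adequate.
Power ≈ 0.93 → the study is adequately powered (power ≥ 0.80).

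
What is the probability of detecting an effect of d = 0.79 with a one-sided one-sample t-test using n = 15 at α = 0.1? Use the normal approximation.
Power ≈ 0.96

Power calculation (one-sample t-test, normal approximation):
z_β = d · √n - z_α
z_β = 0.79 · √15 - 1.282
z_β = 0.79 · 3.873 - 1.282
z_β = 1.778

Power = Φ(z_β) = Φ(1.778) ≈ 0.962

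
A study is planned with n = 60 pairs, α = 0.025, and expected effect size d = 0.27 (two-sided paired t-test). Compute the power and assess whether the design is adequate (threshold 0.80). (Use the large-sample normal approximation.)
Power ≈ 0.44; the study is underpowered (power < 0.80)

Power calculation (paired t-test, normal approximation):
z_β = d · √n - z_{α/2}
z_β = 0.27 · √60 - 2.241
z_β = 0.27 · 7.746 - 2.241
z_β = -0.150

Power = Φ(z_β) = Φ(-0.150) ≈ 0.440

Effect size d = 0.27 is small by Cohen's convention (0.2/0.5/0.8).

Threshold: power ≥ 0.80 is conventionally adequate.
Power ≈ 0.44 → the study is underpowered (power < 0.80).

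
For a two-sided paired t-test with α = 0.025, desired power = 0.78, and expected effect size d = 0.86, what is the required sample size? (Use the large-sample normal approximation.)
n = 13 pairs

Sample size formula (paired t-test, normal approximation):
n = ((z_{α/2} + z_β) / d)²

z_{α/2} = 2.241 (for α = 0.025, two-sided)
z_β = 0.772 (for power = 0.78)
d = 0.86

n = ((2.241 + 0.772) / 0.86)²
n = (3.503)²
n ≈ 12.27
Round up to the next whole number: n = 13 pairs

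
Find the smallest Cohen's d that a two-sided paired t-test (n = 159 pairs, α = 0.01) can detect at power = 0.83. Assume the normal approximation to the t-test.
d ≈ 0.28

Minimum detectable effect (paired t-test, normal approximation):
d = (z_{α/2} + z_β) / √n
d = (2.576 + 0.954) / √159
d = 3.530 / 12.610
d ≈ 0.28

By Cohen's convention (0.2 small / 0.5 medium / 0.8 large): small effect.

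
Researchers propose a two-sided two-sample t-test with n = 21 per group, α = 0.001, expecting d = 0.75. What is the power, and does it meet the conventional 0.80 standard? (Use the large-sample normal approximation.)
Power ≈ 0.19; the study is underpowered (power < 0.80)

Power calculation (two-sample t-test, normal approximation):
z_β = d · √(n/2) - z_{α/2}
z_β = 0.75 · √(21/2) - 3.291
z_β = 0.75 · 3.240 - 3.291
z_β = -0.860

Power = Φ(z_β) = Φ(-0.860) ≈ 0.195

Effect size d = 0.75 is medium by Cohen's convention (0.2/0.5/0.8).

Threshold: power ≥ 0.80 is conventionally adequate.
Power ≈ 0.19 → the study is underpowered (power < 0.80).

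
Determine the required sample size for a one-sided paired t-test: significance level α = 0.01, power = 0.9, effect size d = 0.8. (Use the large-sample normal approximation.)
n = 21 pairs

Sample size formula (paired t-test, normal approximation):
n = ((z_α + z_β) / d)²

z_α = 2.326 (for α = 0.01, one-sided)
z_β = 1.282 (for power = 0.9)
d = 0.8

n = ((2.326 + 1.282) / 0.8)²
n = (4.510)²
n ≈ 20.34
Round up to the next whole number: n = 21 pairs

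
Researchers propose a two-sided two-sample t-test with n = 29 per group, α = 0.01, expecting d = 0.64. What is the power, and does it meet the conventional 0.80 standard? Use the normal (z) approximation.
Power ≈ 0.44; the study is underpowered (power < 0.80)

Power calculation (two-sample t-test, normal approximation):
z_β = d · √(n/2) - z_{α/2}
z_β = 0.64 · √(29/2) - 2.576
z_β = 0.64 · 3.808 - 2.576
z_β = -0.139

Power = Φ(z_β) = Φ(-0.139) ≈ 0.445

Effect size d = 0.64 is medium by Cohen's convention (0.2/0.5/0.8).

Threshold: power ≥ 0.80 is conventionally adequate.
Power ≈ 0.44 → the study is underpowered (power < 0.80).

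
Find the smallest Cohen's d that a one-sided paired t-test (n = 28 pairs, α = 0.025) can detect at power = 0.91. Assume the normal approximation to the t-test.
d ≈ 0.62

Minimum detectable effect (paired t-test, normal approximation):
d = (z_α + z_β) / √n
d = (1.960 + 1.341) / √28
d = 3.301 / 5.292
d ≈ 0.62

By Cohen's convention (0.2 small / 0.5 medium / 0.8 large): medium effect.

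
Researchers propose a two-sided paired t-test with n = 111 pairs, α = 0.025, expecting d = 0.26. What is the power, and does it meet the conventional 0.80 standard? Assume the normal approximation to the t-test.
Power ≈ 0.69; the study is underpowered (power < 0.80)

Power calculation (paired t-test, normal approximation):
z_β = d · √n - z_{α/2}
z_β = 0.26 · √111 - 2.241
z_β = 0.26 · 10.536 - 2.241
z_β = 0.498

Power = Φ(z_β) = Φ(0.498) ≈ 0.691

Effect size d = 0.26 is small by Cohen's convention (0.2/0.5/0.8).

Threshold: power ≥ 0.80 is conventionally adequate.
Power ≈ 0.69 → the study is underpowered (power < 0.80).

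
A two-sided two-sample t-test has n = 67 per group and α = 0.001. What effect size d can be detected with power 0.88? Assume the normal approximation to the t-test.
d ≈ 0.77

Minimum detectable effect (two-sample t-test, normal approximation):
d = (z_{α/2} + z_β) / √(n/2)
d = (3.291 + 1.175) / √(67/2)
d = 4.466 / 5.788
d ≈ 0.77

By Cohen's convention (0.2 small / 0.5 medium / 0.8 large): medium effect.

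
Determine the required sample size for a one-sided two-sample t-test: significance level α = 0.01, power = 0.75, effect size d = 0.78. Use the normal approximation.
n = 30 per group

Sample size formula (two-sample t-test, normal approximation):
n = 2 · ((z_α + z_β) / d)²

z_α = 2.326 (for α = 0.01, one-sided)
z_β = 0.674 (for power = 0.75)
d = 0.78

n = 2 · ((2.326 + 0.674) / 0.78)²
n = 2 · (3.846)²
n ≈ 29.58
Round up to the next whole number: n = 30 per group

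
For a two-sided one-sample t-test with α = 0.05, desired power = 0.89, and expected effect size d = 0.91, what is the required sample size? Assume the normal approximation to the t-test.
n = 13

Sample size formula (one-sample t-test, normal approximation):
n = ((z_{α/2} + z_β) / d)²

z_{α/2} = 1.960 (for α = 0.05, two-sided)
z_β = 1.227 (for power = 0.89)
d = 0.91

n = ((1.960 + 1.227) / 0.91)²
n = (3.502)²
n ≈ 12.26
Round up to the next whole number: n = 13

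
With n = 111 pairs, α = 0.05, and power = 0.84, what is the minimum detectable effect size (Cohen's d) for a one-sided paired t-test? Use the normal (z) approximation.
d ≈ 0.25

Minimum detectable effect (paired t-test, normal approximation):
d = (z_α + z_β) / √n
d = (1.645 + 0.994) / √111
d = 2.639 / 10.536
d ≈ 0.25

By Cohen's convention (0.2 small / 0.5 medium / 0.8 large): small effect.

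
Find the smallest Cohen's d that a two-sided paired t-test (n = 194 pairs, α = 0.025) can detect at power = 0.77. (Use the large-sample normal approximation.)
d ≈ 0.21

Minimum detectable effect (paired t-test, normal approximation):
d = (z_{α/2} + z_β) / √n
d = (2.241 + 0.739) / √194
d = 2.980 / 13.928
d ≈ 0.21

By Cohen's convention (0.2 small / 0.5 medium / 0.8 large): small effect.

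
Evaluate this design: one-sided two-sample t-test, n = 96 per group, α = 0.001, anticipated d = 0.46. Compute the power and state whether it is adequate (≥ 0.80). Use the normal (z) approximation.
Power ≈ 0.54; the study is underpowered (power < 0.80)

Power calculation (two-sample t-test, normal approximation):
z_β = d · √(n/2) - z_α
z_β = 0.46 · √(96/2) - 3.090
z_β = 0.46 · 6.928 - 3.090
z_β = 0.097

Power = Φ(z_β) = Φ(0.097) ≈ 0.539

Effect size d = 0.46 is small by Cohen's convention (0.2/0.5/0.8).

Threshold: power ≥ 0.80 is conventionally adequate.
Power ≈ 0.54 → the study is underpowered (power < 0.80).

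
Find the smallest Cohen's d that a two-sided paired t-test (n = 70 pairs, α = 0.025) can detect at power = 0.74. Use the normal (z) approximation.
d ≈ 0.34

Minimum detectable effect (paired t-test, normal approximation):
d = (z_{α/2} + z_β) / √n
d = (2.241 + 0.643) / √70
d = 2.885 / 8.367
d ≈ 0.34

By Cohen's convention (0.2 small / 0.5 medium / 0.8 large): small effect.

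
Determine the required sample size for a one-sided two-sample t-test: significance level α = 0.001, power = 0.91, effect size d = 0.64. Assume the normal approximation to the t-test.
n = 96 per group

Sample size formula (two-sample t-test, normal approximation):
n = 2 · ((z_α + z_β) / d)²

z_α = 3.090 (for α = 0.001, one-sided)
z_β = 1.341 (for power = 0.91)
d = 0.64

n = 2 · ((3.090 + 1.341) / 0.64)²
n = 2 · (6.923)²
n ≈ 95.86
Round up to the next whole number: n = 96 per group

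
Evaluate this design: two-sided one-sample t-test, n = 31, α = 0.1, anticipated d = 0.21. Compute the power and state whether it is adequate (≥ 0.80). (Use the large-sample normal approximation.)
Power ≈ 0.32; the study is underpowered (power < 0.80)

Power calculation (one-sample t-test, normal approximation):
z_β = d · √n - z_{α/2}
z_β = 0.21 · √31 - 1.645
z_β = 0.21 · 5.568 - 1.645
z_β = -0.476

Power = Φ(z_β) = Φ(-0.476) ≈ 0.317

Effect size d = 0.21 is small by Cohen's convention (0.2/0.5/0.8).

Threshold: power ≥ 0.80 is conventionally adequate.
Power ≈ 0.32 → the study is underpowered (power < 0.80).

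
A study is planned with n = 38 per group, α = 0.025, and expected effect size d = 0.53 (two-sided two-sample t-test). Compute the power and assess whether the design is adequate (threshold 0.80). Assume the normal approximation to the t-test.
Power ≈ 0.53; the study is underpowered (power < 0.80)

Power calculation (two-sample t-test, normal approximation):
z_β = d · √(n/2) - z_{α/2}
z_β = 0.53 · √(38/2) - 2.241
z_β = 0.53 · 4.359 - 2.241
z_β = 0.069

Power = Φ(z_β) = Φ(0.069) ≈ 0.527

Effect size d = 0.53 is medium by Cohen's convention (0.2/0.5/0.8).

Threshold: power ≥ 0.80 is conventionally adequate.
Power ≈ 0.53 → the study is underpowered (power < 0.80).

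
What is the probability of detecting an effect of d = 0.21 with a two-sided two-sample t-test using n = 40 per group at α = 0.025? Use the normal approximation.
Power ≈ 0.10

Power calculation (two-sample t-test, normal approximation):
z_β = d · √(n/2) - z_{α/2}
z_β = 0.21 · √(40/2) - 2.241
z_β = 0.21 · 4.472 - 2.241
z_β = -1.302

Power = Φ(z_β) = Φ(-1.302) ≈ 0.096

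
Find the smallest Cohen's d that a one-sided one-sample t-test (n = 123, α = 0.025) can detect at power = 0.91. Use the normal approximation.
d ≈ 0.30

Minimum detectable effect (one-sample t-test, normal approximation):
d = (z_α + z_β) / √n
d = (1.960 + 1.341) / √123
d = 3.301 / 11.091
d ≈ 0.30

By Cohen's convention (0.2 small / 0.5 medium / 0.8 large): small effect.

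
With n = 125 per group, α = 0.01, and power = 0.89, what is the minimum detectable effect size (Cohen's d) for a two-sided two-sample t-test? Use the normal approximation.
d ≈ 0.48

Minimum detectable effect (two-sample t-test, normal approximation):
d = (z_{α/2} + z_β) / √(n/2)
d = (2.576 + 1.227) / √(125/2)
d = 3.802 / 7.906
d ≈ 0.48

By Cohen's convention (0.2 small / 0.5 medium / 0.8 large): small effect.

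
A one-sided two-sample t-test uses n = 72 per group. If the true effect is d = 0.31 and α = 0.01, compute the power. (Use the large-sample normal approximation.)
Power ≈ 0.32

Power calculation (two-sample t-test, normal approximation):
z_β = d · √(n/2) - z_α
z_β = 0.31 · √(72/2) - 2.326
z_β = 0.31 · 6.000 - 2.326
z_β = -0.466

Power = Φ(z_β) = Φ(-0.466) ≈ 0.320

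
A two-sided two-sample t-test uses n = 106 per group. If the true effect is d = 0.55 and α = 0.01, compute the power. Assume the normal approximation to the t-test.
Power ≈ 0.92

Power calculation (two-sample t-test, normal approximation):
z_β = d · √(n/2) - z_{α/2}
z_β = 0.55 · √(106/2) - 2.576
z_β = 0.55 · 7.280 - 2.576
z_β = 1.428

Power = Φ(z_β) = Φ(1.428) ≈ 0.923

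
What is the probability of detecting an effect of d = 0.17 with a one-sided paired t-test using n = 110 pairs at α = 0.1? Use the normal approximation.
Power ≈ 0.69

Power calculation (paired t-test, normal approximation):
z_β = d · √n - z_α
z_β = 0.17 · √110 - 1.282
z_β = 0.17 · 10.488 - 1.282
z_β = 0.501

Power = Φ(z_β) = Φ(0.501) ≈ 0.692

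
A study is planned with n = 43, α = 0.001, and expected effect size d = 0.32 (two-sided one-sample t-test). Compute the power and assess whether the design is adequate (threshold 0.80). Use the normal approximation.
Power ≈ 0.12; the study is underpowered (power < 0.80)

Power calculation (one-sample t-test, normal approximation):
z_β = d · √n - z_{α/2}
z_β = 0.32 · √43 - 3.291
z_β = 0.32 · 6.557 - 3.291
z_β = -1.192

Power = Φ(z_β) = Φ(-1.192) ≈ 0.117

Effect size d = 0.32 is small by Cohen's convention (0.2/0.5/0.8).

Threshold: power ≥ 0.80 is conventionally adequate.
Power ≈ 0.12 → the study is underpowered (power < 0.80).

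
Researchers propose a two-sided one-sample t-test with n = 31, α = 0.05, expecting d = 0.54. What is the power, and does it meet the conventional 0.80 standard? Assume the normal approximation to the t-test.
Power ≈ 0.85; the study is adequately powered (power ≥ 0.80)

Power calculation (one-sample t-test, normal approximation):
z_β = d · √n - z_{α/2}
z_β = 0.54 · √31 - 1.960
z_β = 0.54 · 5.568 - 1.960
z_β = 1.047

Power = Φ(z_β) = Φ(1.047) ≈ 0.852

Effect size d = 0.54 is medium by Cohen's convention (0.2/0.5/0.8).

Threshold: power ≥ 0.80 is conventionally adequate.
Power ≈ 0.85 → the study is adequately powered (power ≥ 0.80).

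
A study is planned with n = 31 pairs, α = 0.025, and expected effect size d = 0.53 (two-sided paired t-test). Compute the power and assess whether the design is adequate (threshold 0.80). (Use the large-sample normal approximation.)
Power ≈ 0.76; the study is underpowered (power < 0.80)

Power calculation (paired t-test, normal approximation):
z_β = d · √n - z_{α/2}
z_β = 0.53 · √31 - 2.241
z_β = 0.53 · 5.568 - 2.241
z_β = 0.710

Power = Φ(z_β) = Φ(0.710) ≈ 0.761

Effect size d = 0.53 is medium by Cohen's convention (0.2/0.5/0.8).

Threshold: power ≥ 0.80 is conventionally adequate.
Power ≈ 0.76 → the study is underpowered (power < 0.80).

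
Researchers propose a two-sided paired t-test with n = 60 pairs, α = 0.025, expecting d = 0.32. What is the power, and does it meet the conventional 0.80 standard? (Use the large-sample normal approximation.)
Power ≈ 0.59; the study is underpowered (power < 0.80)

Power calculation (paired t-test, normal approximation):
z_β = d · √n - z_{α/2}
z_β = 0.32 · √60 - 2.241
z_β = 0.32 · 7.746 - 2.241
z_β = 0.237

Power = Φ(z_β) = Φ(0.237) ≈ 0.594

Effect size d = 0.32 is small by Cohen's convention (0.2/0.5/0.8).

Threshold: power ≥ 0.80 is conventionally adequate.
Power ≈ 0.59 → the study is underpowered (power < 0.80).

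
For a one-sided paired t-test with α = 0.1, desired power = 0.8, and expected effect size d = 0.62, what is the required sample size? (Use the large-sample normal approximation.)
n = 12 pairs

Sample size formula (paired t-test, normal approximation):
n = ((z_α + z_β) / d)²

z_α = 1.282 (for α = 0.1, one-sided)
z_β = 0.842 (for power = 0.8)
d = 0.62

n = ((1.282 + 0.842) / 0.62)²
n = (3.426)²
n ≈ 11.74
Round up to the next whole number: n = 12 pairs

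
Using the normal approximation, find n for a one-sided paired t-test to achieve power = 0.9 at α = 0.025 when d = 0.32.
n = 103 pairs

Sample size formula (paired t-test, normal approximation):
n = ((z_α + z_β) / d)²

z_α = 1.960 (for α = 0.025, one-sided)
z_β = 1.282 (for power = 0.9)
d = 0.32

n = ((1.960 + 1.282) / 0.32)²
n = (10.131)²
n ≈ 102.64
Round up to the next whole number: n = 103 pairs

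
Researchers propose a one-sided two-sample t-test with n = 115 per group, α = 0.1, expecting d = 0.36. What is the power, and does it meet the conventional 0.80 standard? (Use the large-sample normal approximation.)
Power ≈ 0.93; the study is adequately powered (power ≥ 0.80)

Power calculation (two-sample t-test, normal approximation):
z_β = d · √(n/2) - z_α
z_β = 0.36 · √(115/2) - 1.282
z_β = 0.36 · 7.583 - 1.282
z_β = 1.448

Power = Φ(z_β) = Φ(1.448) ≈ 0.926

Effect size d = 0.36 is small by Cohen's convention (0.2/0.5/0.8).

Threshold: power ≥ 0.80 is conventionally adequate.
Power ≈ 0.93 → the study is adequately powered (power ≥ 0.80).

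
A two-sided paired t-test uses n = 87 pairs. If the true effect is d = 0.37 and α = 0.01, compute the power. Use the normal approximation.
Power ≈ 0.81

Power calculation (paired t-test, normal approximation):
z_β = d · √n - z_{α/2}
z_β = 0.37 · √87 - 2.576
z_β = 0.37 · 9.327 - 2.576
z_β = 0.875

Power = Φ(z_β) = Φ(0.875) ≈ 0.809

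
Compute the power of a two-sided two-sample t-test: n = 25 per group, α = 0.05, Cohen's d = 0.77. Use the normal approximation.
Power ≈ 0.78

Power calculation (two-sample t-test, normal approximation):
z_β = d · √(n/2) - z_{α/2}
z_β = 0.77 · √(25/2) - 1.960
z_β = 0.77 · 3.536 - 1.960
z_β = 0.762

Power = Φ(z_β) = Φ(0.762) ≈ 0.777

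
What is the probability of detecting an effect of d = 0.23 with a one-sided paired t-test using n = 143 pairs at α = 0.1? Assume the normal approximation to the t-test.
Power ≈ 0.93

Power calculation (paired t-test, normal approximation):
z_β = d · √n - z_α
z_β = 0.23 · √143 - 1.282
z_β = 0.23 · 11.958 - 1.282
z_β = 1.469

Power = Φ(z_β) = Φ(1.469) ≈ 0.929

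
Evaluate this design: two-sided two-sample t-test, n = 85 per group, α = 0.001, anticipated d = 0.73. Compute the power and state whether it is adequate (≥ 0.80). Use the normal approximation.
Power ≈ 0.93; the study is adequately powered (power ≥ 0.80)

Power calculation (two-sample t-test, normal approximation):
z_β = d · √(n/2) - z_{α/2}
z_β = 0.73 · √(85/2) - 3.291
z_β = 0.73 · 6.519 - 3.291
z_β = 1.468

Power = Φ(z_β) = Φ(1.468) ≈ 0.929

Effect size d = 0.73 is medium by Cohen's convention (0.2/0.5/0.8).

Threshold: power ≥ 0.80 is conventionally adequate.
Power ≈ 0.93 → the study is adequately powered (power ≥ 0.80).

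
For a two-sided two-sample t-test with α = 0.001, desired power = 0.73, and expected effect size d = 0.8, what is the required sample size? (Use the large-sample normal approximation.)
n = 48 per group

Sample size formula (two-sample t-test, normal approximation):
n = 2 · ((z_{α/2} + z_β) / d)²

z_{α/2} = 3.291 (for α = 0.001, two-sided)
z_β = 0.613 (for power = 0.73)
d = 0.8

n = 2 · ((3.291 + 0.613) / 0.8)²
n = 2 · (4.880)²
n ≈ 47.63
Round up to the next whole number: n = 48 per group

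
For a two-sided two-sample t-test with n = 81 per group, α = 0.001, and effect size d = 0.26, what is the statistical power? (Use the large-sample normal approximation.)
Power ≈ 0.05

Power calculation (two-sample t-test, normal approximation):
z_β = d · √(n/2) - z_{α/2}
z_β = 0.26 · √(81/2) - 3.291
z_β = 0.26 · 6.364 - 3.291
z_β = -1.636

Power = Φ(z_β) = Φ(-1.636) ≈ 0.051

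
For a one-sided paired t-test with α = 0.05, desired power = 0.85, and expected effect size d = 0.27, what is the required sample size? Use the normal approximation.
n = 99 pairs

Sample size formula (paired t-test, normal approximation):
n = ((z_α + z_β) / d)²

z_α = 1.645 (for α = 0.05, one-sided)
z_β = 1.036 (for power = 0.85)
d = 0.27

n = ((1.645 + 1.036) / 0.27)²
n = (9.930)²
n ≈ 98.60
Round up to the next whole number: n = 99 pairs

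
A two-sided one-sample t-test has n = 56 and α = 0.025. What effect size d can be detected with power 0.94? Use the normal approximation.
d ≈ 0.51

Minimum detectable effect (one-sample t-test, normal approximation):
d = (z_{α/2} + z_β) / √n
d = (2.241 + 1.555) / √56
d = 3.796 / 7.483
d ≈ 0.51

By Cohen's convention (0.2 small / 0.5 medium / 0.8 large): medium effect.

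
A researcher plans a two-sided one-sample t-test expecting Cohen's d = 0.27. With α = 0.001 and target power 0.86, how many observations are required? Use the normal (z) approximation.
n = 263

Sample size formula (one-sample t-test, normal approximation):
n = ((z_{α/2} + z_β) / d)²

z_{α/2} = 3.291 (for α = 0.001, two-sided)
z_β = 1.080 (for power = 0.86)
d = 0.27

n = ((3.291 + 1.080) / 0.27)²
n = (16.189)²
n ≈ 262.08
Round up to the next whole number: n = 263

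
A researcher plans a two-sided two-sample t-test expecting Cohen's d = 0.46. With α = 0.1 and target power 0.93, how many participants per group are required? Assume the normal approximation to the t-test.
n = 93 per group

Sample size formula (two-sample t-test, normal approximation):
n = 2 · ((z_{α/2} + z_β) / d)²

z_{α/2} = 1.645 (for α = 0.1, two-sided)
z_β = 1.476 (for power = 0.93)
d = 0.46

n = 2 · ((1.645 + 1.476) / 0.46)²
n = 2 · (6.785)²
n ≈ 92.07
Round up to the next whole number: n = 93 per group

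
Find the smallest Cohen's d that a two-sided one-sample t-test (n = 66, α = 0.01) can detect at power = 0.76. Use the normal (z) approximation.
d ≈ 0.40

Minimum detectable effect (one-sample t-test, normal approximation):
d = (z_{α/2} + z_β) / √n
d = (2.576 + 0.706) / √66
d = 3.282 / 8.124
d ≈ 0.40

By Cohen's convention (0.2 small / 0.5 medium / 0.8 large): small effect.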